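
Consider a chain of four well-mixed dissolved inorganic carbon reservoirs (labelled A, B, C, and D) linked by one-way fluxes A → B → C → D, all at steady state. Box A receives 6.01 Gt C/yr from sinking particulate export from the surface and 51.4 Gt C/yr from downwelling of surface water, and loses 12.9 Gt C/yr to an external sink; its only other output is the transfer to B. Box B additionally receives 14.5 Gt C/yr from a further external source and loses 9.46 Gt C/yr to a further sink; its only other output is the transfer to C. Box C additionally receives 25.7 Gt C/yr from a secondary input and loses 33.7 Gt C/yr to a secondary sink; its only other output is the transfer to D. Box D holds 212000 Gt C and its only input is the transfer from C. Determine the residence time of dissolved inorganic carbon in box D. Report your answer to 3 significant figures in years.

5100 yr

Box A: F(A→B) = (6.01 + 51.4) − 12.9 = 44.510 Gt C/yr.
Box B: F(B→C) = (44.510 + 14.5) − 9.46 = 49.550 Gt C/yr.
Box C: F(C→D) = (49.550 + 25.7) − 33.7 = 41.550 Gt C/yr.
Box D throughput = its input = 41.550 Gt C/yr; τ = 212000 / 41.550 = 5102 yr.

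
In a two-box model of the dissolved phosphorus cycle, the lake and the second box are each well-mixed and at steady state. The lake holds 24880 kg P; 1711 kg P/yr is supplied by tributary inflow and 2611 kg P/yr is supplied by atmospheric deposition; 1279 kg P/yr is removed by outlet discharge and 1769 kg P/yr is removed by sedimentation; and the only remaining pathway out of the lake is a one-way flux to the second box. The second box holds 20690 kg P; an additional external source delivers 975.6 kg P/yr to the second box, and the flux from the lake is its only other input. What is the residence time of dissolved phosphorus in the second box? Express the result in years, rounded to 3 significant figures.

9.20 yr

Balance the lake: ΣF_in = 1711 + 2611 = 4322.0 kg P/yr.
Flux to the second box = ΣF_in − (1279 + 1769) = 1274.0 kg P/yr.
Total input to the second box = 1274.0 + 975.6 = 2249.6 kg P/yr; at steady state this equals its total output.
τ = M / F = 20690 / 2249.6 = 9.197 yr.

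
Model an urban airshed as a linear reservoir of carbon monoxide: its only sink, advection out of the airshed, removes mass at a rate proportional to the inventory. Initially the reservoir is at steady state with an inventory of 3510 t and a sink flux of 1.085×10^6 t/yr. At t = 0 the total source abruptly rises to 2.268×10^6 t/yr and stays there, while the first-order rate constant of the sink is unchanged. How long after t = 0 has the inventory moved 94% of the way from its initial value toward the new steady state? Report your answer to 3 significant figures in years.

τ = M₀/F₀ = 3510/1.085×10^6 = 0.003235 yr.
The remaining gap fraction is e^(−t/τ); 94% covered ⇒ e^(−t/τ) = 0.0600.
t = −τ ln(0.0600) = 0.003235 × 2.813 = 0.009101 yr.

0.00910 yr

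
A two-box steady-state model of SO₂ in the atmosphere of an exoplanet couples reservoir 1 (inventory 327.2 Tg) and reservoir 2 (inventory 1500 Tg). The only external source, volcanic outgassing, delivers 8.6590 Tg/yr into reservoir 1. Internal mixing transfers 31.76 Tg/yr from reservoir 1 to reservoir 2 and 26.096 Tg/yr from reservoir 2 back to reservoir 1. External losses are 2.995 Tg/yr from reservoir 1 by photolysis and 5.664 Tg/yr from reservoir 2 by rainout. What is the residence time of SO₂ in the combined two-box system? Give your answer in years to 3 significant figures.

211 yr

Residence time in the combined system uses the total inventory and the total *external* removal — internal exchanges between the two boxes cancel.
M_total = 327.2 + 1500 = 1827.2 Tg.
ΣF_external_out = 2.995 + 5.664 = 8.6590 Tg/yr.
τ = M_total / ΣF_ext = 1827.2 / 8.6590 = 211.0 yr.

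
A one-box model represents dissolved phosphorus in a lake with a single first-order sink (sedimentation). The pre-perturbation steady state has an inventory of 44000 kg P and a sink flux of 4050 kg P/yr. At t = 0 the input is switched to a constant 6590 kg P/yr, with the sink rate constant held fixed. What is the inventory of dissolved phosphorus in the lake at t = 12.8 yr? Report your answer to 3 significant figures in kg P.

Residence time τ = M₀/F₀ = 10.86 yr. The eventual steady state is M_∞ = M₀·(F₁/F₀) = 44000 × 6590/4050 = 71595 kg P.
The anomaly ΔM(t) = M(t) − M_∞ decays as ΔM₀·e^(−t/τ) with ΔM₀ = 44000 − 71595 = −27600 kg P.
At t = 12.8 yr, e^(−t/τ) = e^(−1.178) = 0.3078, so ΔM = −8495 kg P and M = 71595 − 8495 = 63100 kg P.

63100 kg P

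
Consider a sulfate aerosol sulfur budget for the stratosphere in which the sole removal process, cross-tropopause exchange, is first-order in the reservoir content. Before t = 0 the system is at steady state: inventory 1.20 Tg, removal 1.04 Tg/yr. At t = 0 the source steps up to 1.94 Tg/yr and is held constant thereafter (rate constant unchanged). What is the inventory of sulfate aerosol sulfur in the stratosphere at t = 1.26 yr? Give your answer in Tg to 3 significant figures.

1.89 Tg

The sink rate constant is k = F₀/M₀ = 1.04/1.20 = 0.8667 yr⁻¹.
Solving dM/dt = F₁ − kM with M(0) = M₀ gives M(t) = F₁/k + (M₀ − F₁/k)·e^(−kt).
F₁/k = 1.94/0.8667 = 2.2385 Tg; kt = 0.8667 × 1.26 = 1.092, e^(−kt) = 0.3355.
M(1.26) = 2.2385 + (1.20 − 2.2385) × 0.3355 = 2.2385 − 0.3485 = 1.8900 Tg.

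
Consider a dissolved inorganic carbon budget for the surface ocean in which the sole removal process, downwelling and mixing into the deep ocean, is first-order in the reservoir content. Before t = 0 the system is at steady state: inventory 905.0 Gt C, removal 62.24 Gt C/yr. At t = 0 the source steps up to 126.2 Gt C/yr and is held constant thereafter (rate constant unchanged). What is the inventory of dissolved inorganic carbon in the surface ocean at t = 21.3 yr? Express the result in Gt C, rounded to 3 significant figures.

Residence time τ = M₀/F₀ = 14.54 yr. The eventual steady state is M_∞ = M₀·(F₁/F₀) = 905.0 × 126.2/62.24 = 1835.0 Gt C.
The anomaly ΔM(t) = M(t) − M_∞ decays as ΔM₀·e^(−t/τ) with ΔM₀ = 905.0 − 1835.0 = −930.0 Gt C.
At t = 21.3 yr, e^(−t/τ) = e^(−1.465) = 0.2311, so ΔM = −214.9 Gt C and M = 1835.0 − 214.9 = 1620.1 Gt C.

1620 Gt C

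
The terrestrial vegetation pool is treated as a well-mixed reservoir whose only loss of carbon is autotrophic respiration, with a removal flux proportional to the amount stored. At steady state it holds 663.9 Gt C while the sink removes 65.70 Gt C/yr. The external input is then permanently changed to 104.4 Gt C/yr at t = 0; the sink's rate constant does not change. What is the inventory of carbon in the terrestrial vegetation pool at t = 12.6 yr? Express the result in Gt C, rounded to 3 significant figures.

943 Gt C

τ = M₀/F₀ = 663.9/65.70 = 10.11 yr; rate constant k = 1/τ.
New steady state M_∞ = F₁/k = F₁·τ = 104.4 × 10.11 = 1055.0 Gt C.
M(t) = M_∞ + (M₀ − M_∞)·e^(−t/τ); t/τ = 12.6/10.11 = 1.247, so e^(−t/τ) = 0.2874.
M(t) = 1055.0 − 391.1 × 0.2874 = 942.58 Gt C.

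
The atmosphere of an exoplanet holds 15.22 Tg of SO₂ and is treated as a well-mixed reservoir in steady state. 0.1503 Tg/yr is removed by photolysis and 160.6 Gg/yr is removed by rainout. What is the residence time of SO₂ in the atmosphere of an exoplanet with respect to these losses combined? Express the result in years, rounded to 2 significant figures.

Convert the rainout flux: 160.6 Gg/yr = 0.1606 Tg/yr.
Total removal = 0.1503 + 0.1606 = 0.31090 Tg/yr.
τ = M / ΣF_out = 15.22 / 0.31090 = 48.95 yr.

49 yr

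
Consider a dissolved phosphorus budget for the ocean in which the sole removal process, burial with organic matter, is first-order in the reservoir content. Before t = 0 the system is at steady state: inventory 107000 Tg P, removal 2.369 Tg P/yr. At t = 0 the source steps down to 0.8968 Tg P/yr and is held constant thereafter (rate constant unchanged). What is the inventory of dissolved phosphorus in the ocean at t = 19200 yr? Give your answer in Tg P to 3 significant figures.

Residence time τ = M₀/F₀ = 45170 yr. The eventual steady state is M_∞ = M₀·(F₁/F₀) = 107000 × 0.8968/2.369 = 40506 Tg P.
The anomaly ΔM(t) = M(t) − M_∞ decays as ΔM₀·e^(−t/τ) with ΔM₀ = 107000 − 40506 = 66490 Tg P.
At t = 19200 yr, e^(−t/τ) = e^(−0.4251) = 0.6537, so ΔM = 43470 Tg P and M = 40506 + 43470 = 83974 Tg P.

84000 Tg P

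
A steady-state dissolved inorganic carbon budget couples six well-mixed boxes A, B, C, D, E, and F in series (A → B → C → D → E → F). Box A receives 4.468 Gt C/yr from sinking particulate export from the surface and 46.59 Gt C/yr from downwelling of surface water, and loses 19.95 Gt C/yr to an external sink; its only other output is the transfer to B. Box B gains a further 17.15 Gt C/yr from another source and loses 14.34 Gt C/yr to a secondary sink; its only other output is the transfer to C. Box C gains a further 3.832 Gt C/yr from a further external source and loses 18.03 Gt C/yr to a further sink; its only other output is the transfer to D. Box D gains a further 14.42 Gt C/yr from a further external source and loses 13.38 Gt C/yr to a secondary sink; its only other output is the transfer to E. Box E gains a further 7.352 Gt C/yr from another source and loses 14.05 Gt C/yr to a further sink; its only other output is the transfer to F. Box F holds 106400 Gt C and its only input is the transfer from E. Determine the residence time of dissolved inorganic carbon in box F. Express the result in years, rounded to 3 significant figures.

Box A: F(A→B) = (4.468 + 46.59) − 19.95 = 31.108 Gt C/yr.
Box B: F(B→C) = (31.108 + 17.15) − 14.34 = 33.918 Gt C/yr.
Box C: F(C→D) = (33.918 + 3.832) − 18.03 = 19.720 Gt C/yr.
Box D: F(D→E) = (19.720 + 14.42) − 13.38 = 20.760 Gt C/yr.
Box E: F(E→F) = (20.760 + 7.352) − 14.05 = 14.062 Gt C/yr.
Box F throughput = its input = 14.062 Gt C/yr; τ = 106400 / 14.062 = 7566 yr.

7570 yr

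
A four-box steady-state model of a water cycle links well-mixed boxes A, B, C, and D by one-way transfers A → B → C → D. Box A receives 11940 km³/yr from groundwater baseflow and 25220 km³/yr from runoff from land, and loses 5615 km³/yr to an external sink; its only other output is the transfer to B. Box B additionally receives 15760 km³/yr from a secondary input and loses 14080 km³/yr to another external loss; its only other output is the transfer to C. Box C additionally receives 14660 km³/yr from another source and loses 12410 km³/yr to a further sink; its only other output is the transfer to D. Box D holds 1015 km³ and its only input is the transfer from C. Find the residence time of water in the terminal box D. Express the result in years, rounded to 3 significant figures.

Box A: F(A→B) = (11940 + 25220) − 5615 = 31545 km³/yr.
Box B: F(B→C) = (31545 + 15760) − 14080 = 33225 km³/yr.
Box C: F(C→D) = (33225 + 14660) − 12410 = 35475 km³/yr.
Box D throughput = its input = 35475 km³/yr; τ = 1015 / 35475 = 0.02861 yr.

0.0286 yr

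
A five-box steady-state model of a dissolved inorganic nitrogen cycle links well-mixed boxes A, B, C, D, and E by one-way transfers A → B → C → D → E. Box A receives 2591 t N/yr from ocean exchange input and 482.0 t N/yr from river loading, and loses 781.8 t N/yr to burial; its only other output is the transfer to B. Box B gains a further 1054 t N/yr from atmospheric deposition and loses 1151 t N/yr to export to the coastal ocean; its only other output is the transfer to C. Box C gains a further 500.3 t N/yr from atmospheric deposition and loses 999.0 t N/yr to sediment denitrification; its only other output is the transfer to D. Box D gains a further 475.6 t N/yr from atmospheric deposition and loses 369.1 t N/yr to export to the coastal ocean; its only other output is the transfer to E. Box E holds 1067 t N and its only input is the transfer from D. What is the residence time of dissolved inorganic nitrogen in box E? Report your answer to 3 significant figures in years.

0.592 yr

Box A: F(A→B) = (2591 + 482.0) − 781.8 = 2291.2 t N/yr.
Box B: F(B→C) = (2291.2 + 1054) − 1151 = 2194.2 t N/yr.
Box C: F(C→D) = (2194.2 + 500.3) − 999.0 = 1695.5 t N/yr.
Box D: F(D→E) = (1695.5 + 475.6) − 369.1 = 1802.0 t N/yr.
Box E throughput = its input = 1802.0 t N/yr; τ = 1067 / 1802.0 = 0.5921 yr.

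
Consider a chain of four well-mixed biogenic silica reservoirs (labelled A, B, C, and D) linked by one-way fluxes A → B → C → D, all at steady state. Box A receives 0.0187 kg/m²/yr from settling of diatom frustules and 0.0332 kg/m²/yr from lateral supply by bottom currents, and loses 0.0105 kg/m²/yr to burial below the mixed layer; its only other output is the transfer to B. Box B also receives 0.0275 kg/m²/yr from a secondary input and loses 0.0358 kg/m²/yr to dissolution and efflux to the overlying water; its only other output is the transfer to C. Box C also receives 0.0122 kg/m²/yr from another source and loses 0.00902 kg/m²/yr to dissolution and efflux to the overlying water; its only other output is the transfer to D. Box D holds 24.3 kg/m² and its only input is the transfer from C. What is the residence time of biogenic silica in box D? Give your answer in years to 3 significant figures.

670 yr

Box A: F(A→B) = (0.0187 + 0.0332) − 0.0105 = 0.041400 kg/m²/yr.
Box B: F(B→C) = (0.041400 + 0.0275) − 0.0358 = 0.033100 kg/m²/yr.
Box C: F(C→D) = (0.033100 + 0.0122) − 0.00902 = 0.036280 kg/m²/yr.
Box D throughput = its input = 0.036280 kg/m²/yr; τ = 24.3 / 0.036280 = 669.8 yr.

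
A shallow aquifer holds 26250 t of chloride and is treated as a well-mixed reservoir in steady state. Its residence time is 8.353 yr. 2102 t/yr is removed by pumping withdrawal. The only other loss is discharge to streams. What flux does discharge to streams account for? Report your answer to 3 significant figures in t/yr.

1040 t/yr

Total removal F = M/τ = 26250 / 8.353 = 3143 t/yr.
Discharge to streams = F − (2102) = 3143 − 2102 = 1041 t/yr.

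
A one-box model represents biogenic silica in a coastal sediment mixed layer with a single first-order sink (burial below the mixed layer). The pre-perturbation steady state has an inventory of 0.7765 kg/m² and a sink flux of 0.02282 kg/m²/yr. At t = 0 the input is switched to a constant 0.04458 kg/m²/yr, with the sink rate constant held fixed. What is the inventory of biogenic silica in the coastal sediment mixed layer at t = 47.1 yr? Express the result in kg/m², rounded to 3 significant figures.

Residence time τ = M₀/F₀ = 34.03 yr. The eventual steady state is M_∞ = M₀·(F₁/F₀) = 0.7765 × 0.04458/0.02282 = 1.5169 kg/m².
The anomaly ΔM(t) = M(t) − M_∞ decays as ΔM₀·e^(−t/τ) with ΔM₀ = 0.7765 − 1.5169 = −0.7404 kg/m².
At t = 47.1 yr, e^(−t/τ) = e^(−1.384) = 0.2505, so ΔM = −0.1855 kg/m² and M = 1.5169 − 0.1855 = 1.3314 kg/m².

1.33 kg/m²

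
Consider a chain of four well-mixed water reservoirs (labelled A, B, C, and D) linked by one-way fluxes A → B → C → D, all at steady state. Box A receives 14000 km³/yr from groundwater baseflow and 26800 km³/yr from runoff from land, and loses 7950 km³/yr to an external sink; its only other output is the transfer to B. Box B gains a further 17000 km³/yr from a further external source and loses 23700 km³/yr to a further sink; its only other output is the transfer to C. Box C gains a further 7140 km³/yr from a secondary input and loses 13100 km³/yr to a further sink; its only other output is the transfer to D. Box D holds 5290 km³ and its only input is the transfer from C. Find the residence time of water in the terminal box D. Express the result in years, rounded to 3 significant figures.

0.262 yr

Box A: F(A→B) = (14000 + 26800) − 7950 = 32850 km³/yr.
Box B: F(B→C) = (32850 + 17000) − 23700 = 26150 km³/yr.
Box C: F(C→D) = (26150 + 7140) − 13100 = 20190 km³/yr.
Box D throughput = its input = 20190 km³/yr; τ = 5290 / 20190 = 0.2620 yr.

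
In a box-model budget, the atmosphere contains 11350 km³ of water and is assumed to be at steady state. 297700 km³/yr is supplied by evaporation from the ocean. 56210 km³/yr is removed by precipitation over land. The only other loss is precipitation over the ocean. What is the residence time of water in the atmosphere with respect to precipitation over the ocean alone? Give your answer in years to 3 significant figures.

At steady state ΣF_in = ΣF_out.
ΣF_in = 297700 km³/yr.
Precipitation over the ocean flux = ΣF_in − (56210) = 297700 − 56210 = 241500 km³/yr.
τ = M / F = 11350 / 241500 = 0.04700 yr.

0.0470 yr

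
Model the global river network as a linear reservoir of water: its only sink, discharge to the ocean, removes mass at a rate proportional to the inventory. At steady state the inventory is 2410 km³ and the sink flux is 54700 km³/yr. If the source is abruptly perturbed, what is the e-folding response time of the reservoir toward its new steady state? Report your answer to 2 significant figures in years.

For a linear reservoir the response time equals the residence time τ = M/F.
τ = 2410 / 54700 = 0.04406 yr.

0.044 yr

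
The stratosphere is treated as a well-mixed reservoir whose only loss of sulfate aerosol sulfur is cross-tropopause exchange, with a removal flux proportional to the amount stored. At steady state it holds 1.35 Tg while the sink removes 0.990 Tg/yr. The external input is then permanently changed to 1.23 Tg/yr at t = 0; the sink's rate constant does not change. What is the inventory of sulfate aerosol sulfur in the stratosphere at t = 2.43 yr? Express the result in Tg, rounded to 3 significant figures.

The sink rate constant is k = F₀/M₀ = 0.990/1.35 = 0.7333 yr⁻¹.
Solving dM/dt = F₁ − kM with M(0) = M₀ gives M(t) = F₁/k + (M₀ − F₁/k)·e^(−kt).
F₁/k = 1.23/0.7333 = 1.6773 Tg; kt = 0.7333 × 2.43 = 1.782, e^(−kt) = 0.1683.
M(2.43) = 1.6773 + (1.35 − 1.6773) × 0.1683 = 1.6773 − 0.05508 = 1.6222 Tg.

1.62 Tg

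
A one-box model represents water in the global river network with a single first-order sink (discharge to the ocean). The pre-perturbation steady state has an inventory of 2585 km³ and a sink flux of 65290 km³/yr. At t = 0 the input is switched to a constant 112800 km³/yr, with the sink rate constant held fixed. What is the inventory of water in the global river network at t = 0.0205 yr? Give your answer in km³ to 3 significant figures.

τ = M₀/F₀ = 2585/65290 = 0.03959 yr; rate constant k = 1/τ.
New steady state M_∞ = F₁/k = F₁·τ = 112800 × 0.03959 = 4466.0 km³.
M(t) = M_∞ + (M₀ − M_∞)·e^(−t/τ); t/τ = 0.0205/0.03959 = 0.5178, so e^(−t/τ) = 0.5958.
M(t) = 4466.0 − 1881 × 0.5958 = 3345.2 km³.

3350 km³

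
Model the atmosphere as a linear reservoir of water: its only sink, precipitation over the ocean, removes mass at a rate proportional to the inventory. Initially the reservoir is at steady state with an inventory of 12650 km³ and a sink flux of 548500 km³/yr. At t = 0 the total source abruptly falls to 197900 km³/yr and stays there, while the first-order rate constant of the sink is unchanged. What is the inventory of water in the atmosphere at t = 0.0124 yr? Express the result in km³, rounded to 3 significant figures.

Residence time τ = M₀/F₀ = 0.02306 yr. The eventual steady state is M_∞ = M₀·(F₁/F₀) = 12650 × 197900/548500 = 4564.1 km³.
The anomaly ΔM(t) = M(t) − M_∞ decays as ΔM₀·e^(−t/τ) with ΔM₀ = 12650 − 4564.1 = 8086 km³.
At t = 0.0124 yr, e^(−t/τ) = e^(−0.5377) = 0.5841, so ΔM = 4723 km³ and M = 4564.1 + 4723 = 9287.2 km³.

9290 km³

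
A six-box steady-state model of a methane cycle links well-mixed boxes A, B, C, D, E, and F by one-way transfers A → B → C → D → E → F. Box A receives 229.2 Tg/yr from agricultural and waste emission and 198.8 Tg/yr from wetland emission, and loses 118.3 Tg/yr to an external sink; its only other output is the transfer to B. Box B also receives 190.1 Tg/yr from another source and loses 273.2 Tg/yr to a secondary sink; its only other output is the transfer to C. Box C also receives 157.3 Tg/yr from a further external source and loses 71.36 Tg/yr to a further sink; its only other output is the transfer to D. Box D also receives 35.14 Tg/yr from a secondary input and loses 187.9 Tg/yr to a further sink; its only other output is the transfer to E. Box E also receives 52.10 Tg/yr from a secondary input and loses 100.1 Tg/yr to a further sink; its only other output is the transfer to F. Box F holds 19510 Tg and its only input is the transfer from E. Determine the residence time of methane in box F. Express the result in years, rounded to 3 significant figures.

Box A: F(A→B) = (229.2 + 198.8) − 118.3 = 309.70 Tg/yr.
Box B: F(B→C) = (309.70 + 190.1) − 273.2 = 226.60 Tg/yr.
Box C: F(C→D) = (226.60 + 157.3) − 71.36 = 312.54 Tg/yr.
Box D: F(D→E) = (312.54 + 35.14) − 187.9 = 159.78 Tg/yr.
Box E: F(E→F) = (159.78 + 52.10) − 100.1 = 111.78 Tg/yr.
Box F throughput = its input = 111.78 Tg/yr; τ = 19510 / 111.78 = 174.5 yr.

175 yr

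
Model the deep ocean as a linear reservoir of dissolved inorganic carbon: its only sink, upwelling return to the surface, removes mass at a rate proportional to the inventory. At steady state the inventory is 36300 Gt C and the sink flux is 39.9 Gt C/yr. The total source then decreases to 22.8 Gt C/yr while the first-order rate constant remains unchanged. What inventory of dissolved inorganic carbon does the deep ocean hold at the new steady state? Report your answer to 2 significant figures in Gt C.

Rate constant k = F/M = 39.9 / 36300 = 0.001099 yr⁻¹.
At the new steady state, source = k·M_new ⇒ M_new = 22.8 / 0.001099 = 20740 Gt C.
(Equivalently M_new = M × F_new/F_old = 36300 × 22.8/39.9.)

21000 Gt C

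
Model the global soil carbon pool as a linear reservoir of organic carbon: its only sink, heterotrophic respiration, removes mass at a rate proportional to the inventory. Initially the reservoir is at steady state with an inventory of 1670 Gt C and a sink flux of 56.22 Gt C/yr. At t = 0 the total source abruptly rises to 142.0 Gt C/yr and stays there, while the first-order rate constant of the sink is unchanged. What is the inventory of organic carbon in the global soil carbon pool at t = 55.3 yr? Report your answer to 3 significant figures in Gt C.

3820 Gt C

Residence time τ = M₀/F₀ = 29.70 yr. The eventual steady state is M_∞ = M₀·(F₁/F₀) = 1670 × 142.0/56.22 = 4218.1 Gt C.
The anomaly ΔM(t) = M(t) − M_∞ decays as ΔM₀·e^(−t/τ) with ΔM₀ = 1670 − 4218.1 = −2548 Gt C.
At t = 55.3 yr, e^(−t/τ) = e^(−1.862) = 0.1554, so ΔM = −396.0 Gt C and M = 4218.1 − 396.0 = 3822.1 Gt C.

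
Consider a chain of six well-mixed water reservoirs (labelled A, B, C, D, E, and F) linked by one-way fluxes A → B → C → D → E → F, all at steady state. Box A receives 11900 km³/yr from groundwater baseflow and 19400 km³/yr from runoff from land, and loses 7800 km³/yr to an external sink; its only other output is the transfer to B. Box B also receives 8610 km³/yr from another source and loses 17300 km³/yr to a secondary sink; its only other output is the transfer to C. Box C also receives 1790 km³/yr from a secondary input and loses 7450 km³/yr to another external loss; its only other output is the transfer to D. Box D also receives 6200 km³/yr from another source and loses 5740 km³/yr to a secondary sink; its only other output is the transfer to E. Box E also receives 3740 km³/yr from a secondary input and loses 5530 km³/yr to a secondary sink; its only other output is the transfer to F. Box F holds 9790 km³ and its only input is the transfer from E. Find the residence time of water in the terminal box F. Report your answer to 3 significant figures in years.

Box A: F(A→B) = (11900 + 19400) − 7800 = 23500 km³/yr.
Box B: F(B→C) = (23500 + 8610) − 17300 = 14810 km³/yr.
Box C: F(C→D) = (14810 + 1790) − 7450 = 9150.0 km³/yr.
Box D: F(D→E) = (9150.0 + 6200) − 5740 = 9610.0 km³/yr.
Box E: F(E→F) = (9610.0 + 3740) − 5530 = 7820.0 km³/yr.
Box F throughput = its input = 7820.0 km³/yr; τ = 9790 / 7820.0 = 1.252 yr.

1.25 yr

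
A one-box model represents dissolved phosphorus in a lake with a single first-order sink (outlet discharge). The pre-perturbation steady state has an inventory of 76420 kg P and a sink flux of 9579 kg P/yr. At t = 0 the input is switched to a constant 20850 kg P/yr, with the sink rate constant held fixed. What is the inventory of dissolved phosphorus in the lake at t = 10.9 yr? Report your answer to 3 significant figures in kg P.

Residence time τ = M₀/F₀ = 7.978 yr. The eventual steady state is M_∞ = M₀·(F₁/F₀) = 76420 × 20850/9579 = 166340 kg P.
The anomaly ΔM(t) = M(t) − M_∞ decays as ΔM₀·e^(−t/τ) with ΔM₀ = 76420 − 166340 = −89920 kg P.
At t = 10.9 yr, e^(−t/τ) = e^(−1.366) = 0.2551, so ΔM = −22930 kg P and M = 166340 − 22930 = 143400 kg P.

143000 kg P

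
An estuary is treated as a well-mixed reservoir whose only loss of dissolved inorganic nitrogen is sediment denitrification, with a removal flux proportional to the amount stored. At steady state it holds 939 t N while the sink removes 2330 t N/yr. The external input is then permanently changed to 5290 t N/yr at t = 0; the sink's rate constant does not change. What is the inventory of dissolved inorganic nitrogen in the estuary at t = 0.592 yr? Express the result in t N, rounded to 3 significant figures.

Residence time τ = M₀/F₀ = 0.4030 yr. The eventual steady state is M_∞ = M₀·(F₁/F₀) = 939 × 5290/2330 = 2131.9 t N.
The anomaly ΔM(t) = M(t) − M_∞ decays as ΔM₀·e^(−t/τ) with ΔM₀ = 939 − 2131.9 = −1193 t N.
At t = 0.592 yr, e^(−t/τ) = e^(−1.469) = 0.2302, so ΔM = −274.6 t N and M = 2131.9 − 274.6 = 1857.3 t N.

1860 t N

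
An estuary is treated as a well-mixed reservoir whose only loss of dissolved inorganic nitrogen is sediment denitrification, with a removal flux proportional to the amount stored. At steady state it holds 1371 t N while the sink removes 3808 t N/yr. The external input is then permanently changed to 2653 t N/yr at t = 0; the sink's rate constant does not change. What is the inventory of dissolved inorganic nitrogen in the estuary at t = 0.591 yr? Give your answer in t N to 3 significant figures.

1040 t N

Residence time τ = M₀/F₀ = 0.3600 yr. The eventual steady state is M_∞ = M₀·(F₁/F₀) = 1371 × 2653/3808 = 955.16 t N.
The anomaly ΔM(t) = M(t) − M_∞ decays as ΔM₀·e^(−t/τ) with ΔM₀ = 1371 − 955.16 = 415.8 t N.
At t = 0.591 yr, e^(−t/τ) = e^(−1.642) = 0.1937, so ΔM = 80.54 t N and M = 955.16 + 80.54 = 1035.7 t N.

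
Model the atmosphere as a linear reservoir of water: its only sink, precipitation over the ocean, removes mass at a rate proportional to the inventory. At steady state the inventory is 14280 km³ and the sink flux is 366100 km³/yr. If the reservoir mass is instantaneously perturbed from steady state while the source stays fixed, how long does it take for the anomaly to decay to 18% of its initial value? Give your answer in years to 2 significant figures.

0.067 yr

For a linear reservoir the anomaly decays as exp(−t/τ) with τ = M/F = 14280/366100 = 0.03901 yr.
exp(−t/τ) = 0.18 ⇒ t = −τ ln(0.18) = 0.03901 × 1.715 = 0.06689 yr.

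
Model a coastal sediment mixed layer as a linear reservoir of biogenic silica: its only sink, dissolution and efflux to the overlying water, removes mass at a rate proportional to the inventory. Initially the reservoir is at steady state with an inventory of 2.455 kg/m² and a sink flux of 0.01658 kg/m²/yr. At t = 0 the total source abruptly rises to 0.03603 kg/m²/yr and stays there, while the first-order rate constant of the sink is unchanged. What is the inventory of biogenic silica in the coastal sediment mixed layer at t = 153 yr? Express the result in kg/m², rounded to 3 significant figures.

τ = M₀/F₀ = 2.455/0.01658 = 148.1 yr; rate constant k = 1/τ.
New steady state M_∞ = F₁/k = F₁·τ = 0.03603 × 148.1 = 5.3350 kg/m².
M(t) = M_∞ + (M₀ − M_∞)·e^(−t/τ); t/τ = 153/148.1 = 1.033, so e^(−t/τ) = 0.3558.
M(t) = 5.3350 − 2.880 × 0.3558 = 4.3102 kg/m².

4.31 kg/m²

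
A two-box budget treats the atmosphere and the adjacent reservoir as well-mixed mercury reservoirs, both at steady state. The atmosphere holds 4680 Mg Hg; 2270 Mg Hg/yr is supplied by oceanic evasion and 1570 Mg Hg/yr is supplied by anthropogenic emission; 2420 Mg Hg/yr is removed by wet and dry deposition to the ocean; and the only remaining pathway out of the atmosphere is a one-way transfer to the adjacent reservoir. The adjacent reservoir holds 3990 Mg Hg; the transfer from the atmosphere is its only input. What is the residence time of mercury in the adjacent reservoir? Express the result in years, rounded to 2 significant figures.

2.8 yr

Balance the atmosphere: ΣF_in = 2270 + 1570 = 3840.0 Mg Hg/yr.
Transfer to the adjacent reservoir = ΣF_in − (2420) = 1420.0 Mg Hg/yr.
At steady state the output of the adjacent reservoir equals its input, 1420.0 Mg Hg/yr.
τ = M / F = 3990 / 1420.0 = 2.810 yr.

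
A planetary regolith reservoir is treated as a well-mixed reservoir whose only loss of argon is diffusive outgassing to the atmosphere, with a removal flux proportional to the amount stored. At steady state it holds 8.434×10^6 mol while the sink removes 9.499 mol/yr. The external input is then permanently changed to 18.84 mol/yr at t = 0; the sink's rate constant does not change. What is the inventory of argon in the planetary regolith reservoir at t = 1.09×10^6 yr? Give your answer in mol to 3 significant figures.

Residence time τ = M₀/F₀ = 887900 yr. The eventual steady state is M_∞ = M₀·(F₁/F₀) = 8.434×10^6 × 18.84/9.499 = 1.6728×10^7 mol.
The anomaly ΔM(t) = M(t) − M_∞ decays as ΔM₀·e^(−t/τ) with ΔM₀ = 8.434×10^6 − 1.6728×10^7 = −8.294×10^6 mol.
At t = 1.09×10^6 yr, e^(−t/τ) = e^(−1.228) = 0.2930, so ΔM = −2.430×10^6 mol and M = 1.6728×10^7 − 2.430×10^6 = 1.4298×10^7 mol.

1.43×10^7 mol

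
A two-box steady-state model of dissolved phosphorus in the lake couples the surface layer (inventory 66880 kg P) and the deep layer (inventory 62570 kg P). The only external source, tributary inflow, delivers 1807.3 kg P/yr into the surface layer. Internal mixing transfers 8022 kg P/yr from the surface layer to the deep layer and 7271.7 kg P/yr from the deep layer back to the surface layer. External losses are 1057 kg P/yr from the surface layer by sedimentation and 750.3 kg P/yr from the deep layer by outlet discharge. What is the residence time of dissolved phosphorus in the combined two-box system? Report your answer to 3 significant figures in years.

For the system as a whole, the A↔B exchange is internal and contributes nothing to the throughput; only the external sinks remove mass.
M_total = 66880 + 62570 = 129450 kg P.
ΣF_external_out = 1057 + 750.3 = 1807.3 kg P/yr.
τ = M_total / ΣF_ext = 129450 / 1807.3 = 71.63 yr.

71.6 yr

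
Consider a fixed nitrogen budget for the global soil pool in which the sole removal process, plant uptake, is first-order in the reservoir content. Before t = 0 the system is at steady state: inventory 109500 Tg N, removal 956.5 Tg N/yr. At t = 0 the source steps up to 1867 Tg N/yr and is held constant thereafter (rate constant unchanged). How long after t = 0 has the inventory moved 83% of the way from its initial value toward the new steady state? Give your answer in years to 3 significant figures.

τ = M₀/F₀ = 109500/956.5 = 114.5 yr.
The remaining gap fraction is e^(−t/τ); 83% covered ⇒ e^(−t/τ) = 0.170.
t = −τ ln(0.170) = 114.5 × 1.772 = 202.9 yr.

203 yr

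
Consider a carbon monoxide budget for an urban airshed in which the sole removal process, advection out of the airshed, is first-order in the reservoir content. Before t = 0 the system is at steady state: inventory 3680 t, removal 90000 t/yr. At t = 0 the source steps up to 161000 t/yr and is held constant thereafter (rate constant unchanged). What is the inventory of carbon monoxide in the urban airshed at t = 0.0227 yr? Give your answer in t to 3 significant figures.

τ = M₀/F₀ = 3680/90000 = 0.04089 yr; rate constant k = 1/τ.
New steady state M_∞ = F₁/k = F₁·τ = 161000 × 0.04089 = 6583.1 t.
M(t) = M_∞ + (M₀ − M_∞)·e^(−t/τ); t/τ = 0.0227/0.04089 = 0.5552, so e^(−t/τ) = 0.5740.
M(t) = 6583.1 − 2903 × 0.5740 = 4916.8 t.

4920 t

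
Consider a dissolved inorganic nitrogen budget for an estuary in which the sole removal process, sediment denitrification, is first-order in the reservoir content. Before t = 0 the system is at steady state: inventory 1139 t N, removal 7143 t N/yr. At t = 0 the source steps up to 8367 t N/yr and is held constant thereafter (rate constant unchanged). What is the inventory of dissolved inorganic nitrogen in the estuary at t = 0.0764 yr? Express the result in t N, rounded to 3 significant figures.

τ = M₀/F₀ = 1139/7143 = 0.1595 yr; rate constant k = 1/τ.
New steady state M_∞ = F₁/k = F₁·τ = 8367 × 0.1595 = 1334.2 t N.
M(t) = M_∞ + (M₀ − M_∞)·e^(−t/τ); t/τ = 0.0764/0.1595 = 0.4791, so e^(−t/τ) = 0.6193.
M(t) = 1334.2 − 195.2 × 0.6193 = 1213.3 t N.

1210 t N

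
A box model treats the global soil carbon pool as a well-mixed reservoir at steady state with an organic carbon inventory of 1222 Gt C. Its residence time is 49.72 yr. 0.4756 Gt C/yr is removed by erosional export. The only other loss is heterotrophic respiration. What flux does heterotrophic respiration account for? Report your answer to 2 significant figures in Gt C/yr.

Total removal F = M/τ = 1222 / 49.72 = 24.58 Gt C/yr.
Heterotrophic respiration = F − (0.4756) = 24.58 − 0.4756 = 24.10 Gt C/yr.

24 Gt C/yr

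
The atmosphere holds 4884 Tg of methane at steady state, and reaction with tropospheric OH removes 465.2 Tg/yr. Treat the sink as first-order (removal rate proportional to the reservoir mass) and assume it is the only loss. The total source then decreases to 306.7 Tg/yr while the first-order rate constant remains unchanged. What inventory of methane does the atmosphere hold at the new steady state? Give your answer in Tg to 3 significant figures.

Rate constant k = F/M = 465.2 / 4884 = 0.09525 yr⁻¹.
At the new steady state, source = k·M_new ⇒ M_new = 306.7 / 0.09525 = 3220 Tg.
(Equivalently M_new = M × F_new/F_old = 4884 × 306.7/465.2.)

3220 Tg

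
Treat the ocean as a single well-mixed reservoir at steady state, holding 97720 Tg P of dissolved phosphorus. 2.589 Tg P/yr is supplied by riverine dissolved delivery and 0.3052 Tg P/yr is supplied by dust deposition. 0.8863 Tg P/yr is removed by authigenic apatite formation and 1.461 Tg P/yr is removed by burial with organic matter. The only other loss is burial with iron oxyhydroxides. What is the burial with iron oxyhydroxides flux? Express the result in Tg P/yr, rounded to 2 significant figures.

0.55 Tg P/yr

At steady state ΣF_in = ΣF_out.
ΣF_in = 2.589 + 0.3052 = 2.8942 Tg P/yr.
Burial with iron oxyhydroxides flux = ΣF_in − (0.8863 + 1.461) = 2.8942 − 2.347 = 0.5469 Tg P/yr.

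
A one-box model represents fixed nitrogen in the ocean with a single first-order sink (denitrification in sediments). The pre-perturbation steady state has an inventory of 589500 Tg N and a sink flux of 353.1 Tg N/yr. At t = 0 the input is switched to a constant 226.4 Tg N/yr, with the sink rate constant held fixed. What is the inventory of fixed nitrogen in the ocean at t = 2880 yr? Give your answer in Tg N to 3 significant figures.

416000 Tg N

The sink rate constant is k = F₀/M₀ = 353.1/589500 = 0.0005990 yr⁻¹.
Solving dM/dt = F₁ − kM with M(0) = M₀ gives M(t) = F₁/k + (M₀ − F₁/k)·e^(−kt).
F₁/k = 226.4/0.0005990 = 377970 Tg N; kt = 0.0005990 × 2880 = 1.725, e^(−kt) = 0.1782.
M(2880) = 377970 + (589500 − 377970) × 0.1782 = 377970 + 37690 = 415660 Tg N.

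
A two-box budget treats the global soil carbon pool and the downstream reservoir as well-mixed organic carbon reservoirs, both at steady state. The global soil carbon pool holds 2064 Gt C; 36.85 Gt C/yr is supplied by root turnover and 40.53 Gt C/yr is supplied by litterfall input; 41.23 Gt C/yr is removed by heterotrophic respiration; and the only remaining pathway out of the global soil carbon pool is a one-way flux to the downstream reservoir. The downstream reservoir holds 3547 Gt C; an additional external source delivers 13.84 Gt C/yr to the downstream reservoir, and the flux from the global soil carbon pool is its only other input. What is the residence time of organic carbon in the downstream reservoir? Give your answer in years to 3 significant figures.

Balance the global soil carbon pool: ΣF_in = 36.85 + 40.53 = 77.380 Gt C/yr.
Flux to the downstream reservoir = ΣF_in − (41.23) = 36.150 Gt C/yr.
Total input to the downstream reservoir = 36.150 + 13.84 = 49.990 Gt C/yr; at steady state this equals its total output.
τ = M / F = 3547 / 49.990 = 70.95 yr.

71.0 yr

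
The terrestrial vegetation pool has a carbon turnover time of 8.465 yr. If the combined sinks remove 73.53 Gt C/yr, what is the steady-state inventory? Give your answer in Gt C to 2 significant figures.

620 Gt C

τ = M/F ⇒ M = τ × F = 8.465 × 73.53 = 622.4 Gt C.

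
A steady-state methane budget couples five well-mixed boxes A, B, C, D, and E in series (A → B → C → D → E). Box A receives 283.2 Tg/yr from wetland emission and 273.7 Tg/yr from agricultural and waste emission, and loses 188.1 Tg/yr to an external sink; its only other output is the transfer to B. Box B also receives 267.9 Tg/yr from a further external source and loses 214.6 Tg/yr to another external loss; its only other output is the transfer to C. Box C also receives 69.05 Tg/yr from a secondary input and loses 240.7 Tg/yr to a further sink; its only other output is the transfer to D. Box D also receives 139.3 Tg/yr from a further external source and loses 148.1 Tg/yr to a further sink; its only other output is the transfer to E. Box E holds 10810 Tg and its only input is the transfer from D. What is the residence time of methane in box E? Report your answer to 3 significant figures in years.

44.7 yr

Box A: F(A→B) = (283.2 + 273.7) − 188.1 = 368.80 Tg/yr.
Box B: F(B→C) = (368.80 + 267.9) − 214.6 = 422.10 Tg/yr.
Box C: F(C→D) = (422.10 + 69.05) − 240.7 = 250.45 Tg/yr.
Box D: F(D→E) = (250.45 + 139.3) − 148.1 = 241.65 Tg/yr.
Box E throughput = its input = 241.65 Tg/yr; τ = 10810 / 241.65 = 44.73 yr.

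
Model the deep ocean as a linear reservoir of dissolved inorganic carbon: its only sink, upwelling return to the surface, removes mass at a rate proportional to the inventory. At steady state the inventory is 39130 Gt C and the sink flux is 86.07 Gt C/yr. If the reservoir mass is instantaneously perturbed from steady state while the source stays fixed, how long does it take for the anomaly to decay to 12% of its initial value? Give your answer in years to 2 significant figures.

960 yr

For a linear reservoir the anomaly decays as exp(−t/τ) with τ = M/F = 39130/86.07 = 454.6 yr.
exp(−t/τ) = 0.12 ⇒ t = −τ ln(0.12) = 454.6 × 2.120 = 963.9 yr.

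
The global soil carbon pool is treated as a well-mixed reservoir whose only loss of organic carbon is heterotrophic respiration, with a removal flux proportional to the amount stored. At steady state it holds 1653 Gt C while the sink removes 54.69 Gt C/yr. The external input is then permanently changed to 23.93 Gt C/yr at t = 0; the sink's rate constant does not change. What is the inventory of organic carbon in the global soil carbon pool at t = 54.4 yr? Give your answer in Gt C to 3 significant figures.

877 Gt C

The sink rate constant is k = F₀/M₀ = 54.69/1653 = 0.03309 yr⁻¹.
Solving dM/dt = F₁ − kM with M(0) = M₀ gives M(t) = F₁/k + (M₀ − F₁/k)·e^(−kt).
F₁/k = 23.93/0.03309 = 723.28 Gt C; kt = 0.03309 × 54.4 = 1.800, e^(−kt) = 0.1653.
M(54.4) = 723.28 + (1653 − 723.28) × 0.1653 = 723.28 + 153.7 = 876.99 Gt C.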